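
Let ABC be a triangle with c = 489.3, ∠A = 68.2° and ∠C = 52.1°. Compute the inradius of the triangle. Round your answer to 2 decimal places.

The third angle is ∠B = 180° − ∠C − ∠A = 59.70°.
Law of sines: a = c·sin A/sin C ≈ 575.74.
Law of sines: b = c·sin B/sin C ≈ 535.38.
Area = ½·c·a·sin B ≈ 1.2161e+05.
Semiperimeter s = (575.74+535.38+489.3)/2 = 800.21.
Inradius = area/s = 1.2161e+05/800.21 ≈ 151.98.

r ≈ 151.98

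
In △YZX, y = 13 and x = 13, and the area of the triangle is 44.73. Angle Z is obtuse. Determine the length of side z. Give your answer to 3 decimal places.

24.995

From area = ½·x·y·sin Z, we get sin Z = 2·area/(x·y) ≈ 0.52935.
Taking the obtuse solution, ∠Z ≈ 148.04°.
Law of cosines then gives z ≈ 24.995.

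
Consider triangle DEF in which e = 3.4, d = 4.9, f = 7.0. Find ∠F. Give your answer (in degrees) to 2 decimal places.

∠F ≈ 113.77°

By the law of cosines, cos F = (d² + e² − f²) / (2·d·e) ≈ -0.40306, so ∠F ≈ 113.77°.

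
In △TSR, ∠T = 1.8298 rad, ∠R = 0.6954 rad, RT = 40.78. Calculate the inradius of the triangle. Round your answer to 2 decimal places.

The third angle is ∠S = π − ∠R − ∠T = 0.6164 rad.
Law of sines: SR = RT·sin T/sin S ≈ 68.189.
Law of sines: TS = RT·sin R/sin S ≈ 45.196.
Area = ½·RT·SR·sin R ≈ 890.8.
Semiperimeter s = (68.189+40.78+45.196)/2 = 77.082.
Inradius = area/s = 890.8/77.082 ≈ 11.557.

11.56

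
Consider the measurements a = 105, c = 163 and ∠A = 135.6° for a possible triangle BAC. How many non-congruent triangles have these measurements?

c·sin A = 163·sin(135.6°) ≈ 114.
Since ∠A is not acute, a triangle exists only if a > c; here a ≤ c, so there is no triangle.

0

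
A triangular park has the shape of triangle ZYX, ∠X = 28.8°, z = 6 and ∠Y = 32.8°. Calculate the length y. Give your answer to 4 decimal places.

3.6949

The third angle is ∠Z = 180° − ∠Y − ∠X = 118.40°.
Law of sines: y = z·sin Y/sin Z ≈ 3.6949.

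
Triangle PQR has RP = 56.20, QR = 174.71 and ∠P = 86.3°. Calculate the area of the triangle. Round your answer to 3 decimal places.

Law of sines: sin Q = RP·sin P/QR ≈ 0.32101.
Since QR ≥ RP, only the acute value applies: ∠Q ≈ 18.72°.
Then ∠R = 180° − ∠P − ∠Q ≈ 74.98°.
Law of sines gives PQ = QR·sin R/sin P ≈ 169.09.
Area = ½·QR·RP·sin R ≈ 4741.5.

4741.542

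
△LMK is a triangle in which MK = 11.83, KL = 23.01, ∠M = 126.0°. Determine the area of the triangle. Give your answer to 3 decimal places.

area ≈ 66.859

Law of sines: sin L = MK·sin M/KL ≈ 0.41594.
Since KL ≥ MK, only the acute value applies: ∠L ≈ 24.58°.
Then ∠K = 180° − ∠M − ∠L ≈ 29.42°.
Law of sines gives LM = KL·sin K/sin M ≈ 13.972.
Area = ½·KL·MK·sin K ≈ 66.859.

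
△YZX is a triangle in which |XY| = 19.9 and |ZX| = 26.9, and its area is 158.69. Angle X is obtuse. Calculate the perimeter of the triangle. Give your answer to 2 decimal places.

91.32

From area = ½·|ZX|·|XY|·sin X, we get sin X = 2·area/(|ZX|·|XY|) ≈ 0.59289.
Taking the obtuse solution, ∠X ≈ 143.64°.
Law of cosines then gives |YZ| ≈ 44.517.
Perimeter = 26.9 + 19.9 + 44.517 = 91.317.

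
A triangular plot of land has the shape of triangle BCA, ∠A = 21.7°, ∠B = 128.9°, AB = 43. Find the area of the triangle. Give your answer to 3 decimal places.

The third angle is ∠C = 180° − ∠A − ∠B = 29.40°.
Law of sines: CA = AB·sin B/sin C ≈ 68.169.
Law of sines: BC = AB·sin A/sin C ≈ 32.387.
Area = ½·AB·CA·sin A ≈ 541.91.

area ≈ 541.914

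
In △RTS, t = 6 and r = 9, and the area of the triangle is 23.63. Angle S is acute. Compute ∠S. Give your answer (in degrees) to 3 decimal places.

From area = ½·r·t·sin S, we get sin S = 2·area/(r·t) ≈ 0.87519.
Taking the acute solution, ∠S ≈ 61.07°.

∠S ≈ 61.067°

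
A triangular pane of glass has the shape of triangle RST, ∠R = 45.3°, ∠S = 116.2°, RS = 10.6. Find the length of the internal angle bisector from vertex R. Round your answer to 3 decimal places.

t_R ≈ 14.454

The third angle is ∠T = 180° − ∠R − ∠S = 18.50°.
Law of sines: ST = RS·sin R/sin T ≈ 23.745.
Law of sines: TR = RS·sin S/sin T ≈ 29.974.
The bisector from R has length 2·TR·RS·cos(∠R/2)/(TR+RS) ≈ 14.454.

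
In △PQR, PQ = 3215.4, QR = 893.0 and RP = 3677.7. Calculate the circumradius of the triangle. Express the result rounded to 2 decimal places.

2022.17

By the law of cosines, cos P = (RP² + PQ² − QR²) / (2·RP·PQ) ≈ 0.97532, so ∠P ≈ 12.76°.
Circumradius = QR/(2 sin P) ≈ 2022.2.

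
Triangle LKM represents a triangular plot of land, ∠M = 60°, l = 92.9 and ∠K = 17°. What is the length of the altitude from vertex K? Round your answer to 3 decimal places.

80.454

The third angle is ∠L = 180° − ∠K − ∠M = 103.00°.
Law of sines: k = l·sin K/sin L ≈ 27.876.
Law of sines: m = l·sin M/sin L ≈ 82.57.
Area = ½·l·k·sin M ≈ 1121.4.
The altitude from K has length 2·area/k ≈ 80.454.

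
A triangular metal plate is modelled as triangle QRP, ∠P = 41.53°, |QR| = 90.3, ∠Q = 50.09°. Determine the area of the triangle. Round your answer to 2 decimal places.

The third angle is ∠R = 180° − ∠P − ∠Q = 88.38°.
Law of sines: |RP| = |QR|·sin Q/sin P ≈ 104.47.
Law of sines: |PQ| = |QR|·sin R/sin P ≈ 136.14.
Area = ½·|QR|·|RP|·sin R ≈ 4714.9.

4714.94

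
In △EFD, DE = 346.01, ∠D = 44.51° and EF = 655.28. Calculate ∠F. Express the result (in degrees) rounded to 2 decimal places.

21.73

Law of sines: sin F = DE·sin D/EF ≈ 0.37017.
Since EF ≥ DE, only the acute value applies: ∠F ≈ 21.73°.
Then ∠E = 180° − ∠D − ∠F ≈ 113.76°.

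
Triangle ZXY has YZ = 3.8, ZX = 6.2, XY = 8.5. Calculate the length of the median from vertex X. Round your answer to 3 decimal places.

7.193

Median from X: ½√(2·ZX² + 2·XY² − YZ²) ≈ 7.1927.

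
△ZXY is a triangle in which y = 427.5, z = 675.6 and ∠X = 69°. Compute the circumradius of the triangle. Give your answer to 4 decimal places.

By the law of cosines, x² = y² + z² − 2·y·z·cos X = 4.3218e+05, so x ≈ 657.41.
Area = ½·y·z·sin X ≈ 1.3482e+05.
Circumradius = x/(2 sin X) ≈ 352.09.

R ≈ 352.0894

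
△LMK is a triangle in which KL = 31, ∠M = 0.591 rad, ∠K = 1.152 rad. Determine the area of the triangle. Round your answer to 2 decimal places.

area ≈ 776.18

The third angle is ∠L = π − ∠M − ∠K = 1.399 rad.
Law of sines: MK = KL·sin L/sin M ≈ 54.813.
Law of sines: LM = KL·sin K/sin M ≈ 50.828.
Area = ½·KL·MK·sin K ≈ 776.18.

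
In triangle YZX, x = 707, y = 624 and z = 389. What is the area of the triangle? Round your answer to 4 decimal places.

Semiperimeter s = (624 + 389 + 707)/2 = 860.
Heron's formula: area = √(860·236·471·153) ≈ 1.2094e+05.

area ≈ 120937.6140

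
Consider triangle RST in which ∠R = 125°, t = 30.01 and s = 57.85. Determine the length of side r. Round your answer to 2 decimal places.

By the law of cosines, r² = s² + t² − 2·s·t·cos R = 6238.8, so r ≈ 78.986.

78.99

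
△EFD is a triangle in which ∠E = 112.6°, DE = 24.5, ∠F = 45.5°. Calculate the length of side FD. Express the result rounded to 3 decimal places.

31.712

The third angle is ∠D = 180° − ∠E − ∠F = 21.90°.
Law of sines: FD = DE·sin E/sin F ≈ 31.712.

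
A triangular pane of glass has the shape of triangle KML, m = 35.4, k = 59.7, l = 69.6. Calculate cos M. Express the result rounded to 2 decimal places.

By the law of cosines, cos M = (l² + k² − m²) / (2·l·k) ≈ 0.86100, so ∠M ≈ 30.57°.

cos M ≈ 0.86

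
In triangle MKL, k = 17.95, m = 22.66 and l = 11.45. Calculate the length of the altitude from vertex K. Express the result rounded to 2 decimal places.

Semiperimeter s = (22.66 + 17.95 + 11.45)/2 = 26.03.
Heron's formula: area = √(26.03·3.37·8.08·14.58) ≈ 101.66.
The altitude from K has length 2·area/k ≈ 11.327.

h_K ≈ 11.33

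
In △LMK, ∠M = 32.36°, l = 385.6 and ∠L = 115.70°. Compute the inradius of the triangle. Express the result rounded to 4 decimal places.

The third angle is ∠K = 180° − ∠L − ∠M = 31.94°.
Law of sines: m = l·sin M/sin L ≈ 229.05.
Law of sines: k = l·sin K/sin L ≈ 226.39.
Area = ½·l·m·sin K ≈ 23362.
Semiperimeter s = (385.6+229.05+226.39)/2 = 420.52.
Inradius = area/s = 23362/420.52 ≈ 55.555.

r ≈ 55.5553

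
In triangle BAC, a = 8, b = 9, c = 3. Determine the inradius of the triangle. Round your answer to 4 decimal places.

Semiperimeter s = (9 + 8 + 3)/2 = 10.
Heron's formula: area = √(10·1·2·7) ≈ 11.832.
Inradius = area/s = 11.832/10 ≈ 1.1832.

r ≈ 1.1832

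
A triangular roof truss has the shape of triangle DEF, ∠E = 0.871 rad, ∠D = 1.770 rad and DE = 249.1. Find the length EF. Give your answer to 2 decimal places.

508.75

The third angle is ∠F = π − ∠D − ∠E = 0.501 rad.
Law of sines: EF = DE·sin D/sin F ≈ 508.75.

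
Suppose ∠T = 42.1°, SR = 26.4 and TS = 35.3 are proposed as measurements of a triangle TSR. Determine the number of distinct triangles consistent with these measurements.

2

TS·sin T = 35.3·sin(42.1°) ≈ 23.67.
Since TS sin T < SR < TS (23.67 < 26.4 < 35.3), two triangles exist.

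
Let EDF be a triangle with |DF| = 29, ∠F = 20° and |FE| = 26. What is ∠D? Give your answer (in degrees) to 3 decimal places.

∠D ≈ 62.811°

By the law of cosines, |ED|² = |DF|² + |FE|² − 2·|DF|·|FE|·cos F = 99.944, so |ED| ≈ 9.9972.
Law of cosines again: cos D = (|ED|² + |DF|² − |FE|²)/(2·|ED|·|DF|) ≈ 0.45693, so ∠D ≈ 62.81°.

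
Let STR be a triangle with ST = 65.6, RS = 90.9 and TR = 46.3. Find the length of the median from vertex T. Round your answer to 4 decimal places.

Median from T: ½√(2·ST² + 2·TR² − RS²) ≈ 34.027.

m_T ≈ 34.0268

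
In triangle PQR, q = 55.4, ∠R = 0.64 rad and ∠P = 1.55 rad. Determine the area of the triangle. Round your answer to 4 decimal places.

area ≈ 1125.1382

The third angle is ∠Q = π − ∠R − ∠P = 0.952 rad.
Law of sines: p = q·sin P/sin Q ≈ 68.016.
Law of sines: r = q·sin R/sin Q ≈ 40.627.
Area = ½·q·p·sin R ≈ 1125.1.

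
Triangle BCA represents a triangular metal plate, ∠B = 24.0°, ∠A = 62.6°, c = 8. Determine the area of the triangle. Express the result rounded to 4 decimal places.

area ≈ 11.5758

The third angle is ∠C = 180° − ∠A − ∠B = 93.40°.
Law of sines: b = c·sin B/sin C ≈ 3.2596.
Law of sines: a = c·sin A/sin C ≈ 7.115.
Area = ½·c·b·sin A ≈ 11.576.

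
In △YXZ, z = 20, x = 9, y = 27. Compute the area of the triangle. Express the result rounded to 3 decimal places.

65.238

Semiperimeter s = (27 + 9 + 20)/2 = 28.
Heron's formula: area = √(28·1·19·8) ≈ 65.238.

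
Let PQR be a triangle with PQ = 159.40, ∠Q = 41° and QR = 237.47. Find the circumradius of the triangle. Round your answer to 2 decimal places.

119.69

By the law of cosines, RP² = PQ² + QR² − 2·PQ·QR·cos Q = 24665, so RP ≈ 157.05.
Area = ½·PQ·QR·sin Q ≈ 12417.
Circumradius = RP/(2 sin Q) ≈ 119.69.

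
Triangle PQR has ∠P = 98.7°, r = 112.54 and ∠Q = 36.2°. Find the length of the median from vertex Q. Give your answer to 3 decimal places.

m_Q ≈ 128.311

The third angle is ∠R = 180° − ∠P − ∠Q = 45.10°.
Law of sines: p = r·sin P/sin R ≈ 157.05.
Law of sines: q = r·sin Q/sin R ≈ 93.835.
Median from Q: ½√(2·r² + 2·p² − q²) ≈ 128.31.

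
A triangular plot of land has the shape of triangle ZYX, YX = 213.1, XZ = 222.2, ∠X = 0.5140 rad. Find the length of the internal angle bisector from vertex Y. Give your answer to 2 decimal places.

By the law of cosines, ZY² = YX² + XZ² − 2·YX·XZ·cos X = 12320, so ZY ≈ 110.99.
Law of cosines again: cos Y = (ZY² + YX² − XZ²)/(2·ZY·YX) ≈ 0.17669, so ∠Y ≈ 1.3932 rad.
The bisector from Y has length 2·ZY·YX·cos(∠Y/2)/(ZY+YX) ≈ 111.96.

t_Y ≈ 111.96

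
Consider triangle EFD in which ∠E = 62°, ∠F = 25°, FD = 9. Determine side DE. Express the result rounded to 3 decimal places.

4.308

The third angle is ∠D = 180° − ∠E − ∠F = 93.00°.
Law of sines: DE = FD·sin F/sin E ≈ 4.3078.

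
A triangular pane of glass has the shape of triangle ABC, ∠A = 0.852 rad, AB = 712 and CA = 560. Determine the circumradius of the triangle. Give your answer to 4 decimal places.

R ≈ 361.1152

By the law of cosines, BC² = CA² + AB² − 2·CA·AB·cos A = 2.9545e+05, so BC ≈ 543.55.
Area = ½·CA·AB·sin A ≈ 1.5004e+05.
Circumradius = BC/(2 sin A) ≈ 361.12.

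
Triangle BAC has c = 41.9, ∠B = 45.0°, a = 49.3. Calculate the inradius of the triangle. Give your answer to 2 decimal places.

By the law of cosines, b² = a² + c² − 2·a·c·cos B = 1264.8, so b ≈ 35.564.
Area = ½·a·c·sin B ≈ 730.32.
Semiperimeter s = (35.564+49.3+41.9)/2 = 63.382.
Inradius = area/s = 730.32/63.382 ≈ 11.523.

11.52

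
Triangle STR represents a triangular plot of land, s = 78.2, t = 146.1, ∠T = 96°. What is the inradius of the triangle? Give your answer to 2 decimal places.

26.44

Law of sines: sin S = s·sin T/t ≈ 0.53232.
Since t ≥ s, only the acute value applies: ∠S ≈ 32.16°.
Then ∠R = 180° − ∠T − ∠S ≈ 51.84°.
Law of sines gives r = t·sin R/sin T ≈ 115.51.
Area = ½·t·s·sin R ≈ 4491.5.
Semiperimeter p = (78.2+146.1+115.51)/2 = 169.9.
Inradius = area/p = 4491.5/169.9 ≈ 26.436.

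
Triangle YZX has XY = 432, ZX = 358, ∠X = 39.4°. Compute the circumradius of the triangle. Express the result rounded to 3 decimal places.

216.838

By the law of cosines, YZ² = ZX² + XY² − 2·ZX·XY·cos X = 75772, so YZ ≈ 275.27.
Area = ½·ZX·XY·sin X ≈ 49082.
Circumradius = YZ/(2 sin X) ≈ 216.84.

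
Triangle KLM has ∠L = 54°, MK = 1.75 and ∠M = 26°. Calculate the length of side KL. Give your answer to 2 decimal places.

The third angle is ∠K = 180° − ∠L − ∠M = 100.00°.
Law of sines: KL = MK·sin M/sin L ≈ 0.94825.

0.95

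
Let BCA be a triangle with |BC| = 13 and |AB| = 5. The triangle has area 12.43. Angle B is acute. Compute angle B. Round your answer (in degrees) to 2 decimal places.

From area = ½·|AB|·|BC|·sin B, we get sin B = 2·area/(|AB|·|BC|) ≈ 0.38246.
Taking the acute solution, ∠B ≈ 22.49°.

∠B ≈ 22.49°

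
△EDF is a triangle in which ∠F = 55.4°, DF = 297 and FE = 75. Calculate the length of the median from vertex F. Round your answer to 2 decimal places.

m_F ≈ 172.58

By the law of cosines, ED² = DF² + FE² − 2·DF·FE·cos F = 68537, so ED ≈ 261.79.
Median from F: ½√(2·DF² + 2·FE² − ED²) ≈ 172.58.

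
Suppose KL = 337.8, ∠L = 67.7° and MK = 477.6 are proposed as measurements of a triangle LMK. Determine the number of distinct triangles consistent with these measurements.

1

KL·sin L = 337.8·sin(67.7°) ≈ 312.5.
Since MK ≥ KL, exactly one triangle exists.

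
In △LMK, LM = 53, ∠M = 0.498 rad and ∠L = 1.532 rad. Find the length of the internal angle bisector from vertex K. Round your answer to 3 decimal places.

The third angle is ∠K = π − ∠L − ∠M = 1.112 rad.
Law of sines: MK = LM·sin L/sin K ≈ 59.081.
Law of sines: KL = LM·sin M/sin K ≈ 28.242.
The bisector from K has length 2·MK·KL·cos(∠K/2)/(MK+KL) ≈ 32.464.

t_K ≈ 32.464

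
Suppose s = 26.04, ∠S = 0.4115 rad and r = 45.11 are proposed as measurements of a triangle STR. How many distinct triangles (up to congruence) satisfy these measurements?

2

r·sin S = 45.11·sin(0.4115 rad) ≈ 18.04.
Since r sin S < s < r (18.04 < 26.04 < 45.11), two triangles exist.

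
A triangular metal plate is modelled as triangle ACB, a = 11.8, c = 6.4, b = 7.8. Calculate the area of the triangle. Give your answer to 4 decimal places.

Semiperimeter s = (11.8 + 6.4 + 7.8)/2 = 13.
Heron's formula: area = √(13·1.2·6.6·5.2) ≈ 23.139.

area ≈ 23.1385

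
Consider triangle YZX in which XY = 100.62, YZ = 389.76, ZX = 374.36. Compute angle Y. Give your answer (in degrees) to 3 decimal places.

By the law of cosines, cos Y = (XY² + YZ² − ZX²) / (2·XY·YZ) ≈ 0.27911, so ∠Y ≈ 73.79°.

∠Y ≈ 73.793°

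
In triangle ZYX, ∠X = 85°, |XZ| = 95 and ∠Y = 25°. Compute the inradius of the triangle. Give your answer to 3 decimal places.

37.707

The third angle is ∠Z = 180° − ∠Y − ∠X = 70.00°.
Law of sines: |YX| = |XZ|·sin Z/sin Y ≈ 211.23.
Law of sines: |ZY| = |XZ|·sin X/sin Y ≈ 223.93.
Area = ½·|XZ|·|YX|·sin X ≈ 9995.4.
Semiperimeter s = (211.23+95+223.93)/2 = 265.08.
Inradius = area/s = 9995.4/265.08 ≈ 37.707.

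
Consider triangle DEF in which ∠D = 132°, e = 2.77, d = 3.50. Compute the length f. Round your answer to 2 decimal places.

0.98

Law of sines: sin E = e·sin D/d ≈ 0.58815.
Since d ≥ e, only the acute value applies: ∠E ≈ 36.03°.
Then ∠F = 180° − ∠D − ∠E ≈ 11.97°.
Law of sines gives f = d·sin F/sin D ≈ 0.97715.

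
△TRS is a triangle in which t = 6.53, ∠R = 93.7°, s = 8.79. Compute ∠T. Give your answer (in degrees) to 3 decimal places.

By the law of cosines, r² = s² + t² − 2·s·t·cos R = 127.31, so r ≈ 11.283.
Law of cosines again: cos T = (r² + s² − t²)/(2·r·s) ≈ 0.81637, so ∠T ≈ 35.28°.

35.277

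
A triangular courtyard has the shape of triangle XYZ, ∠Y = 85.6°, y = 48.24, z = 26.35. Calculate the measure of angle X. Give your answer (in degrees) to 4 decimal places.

Law of sines: sin Z = z·sin Y/y ≈ 0.54462.
Since y ≥ z, only the acute value applies: ∠Z ≈ 33.00°.
Then ∠X = 180° − ∠Y − ∠Z ≈ 61.40°.

∠X ≈ 61.4015°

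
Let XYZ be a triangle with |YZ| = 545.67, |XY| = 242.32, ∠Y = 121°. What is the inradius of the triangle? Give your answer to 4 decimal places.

By the law of cosines, |ZX|² = |XY|² + |YZ|² − 2·|XY|·|YZ|·cos Y = 4.9268e+05, so |ZX| ≈ 701.91.
Area = ½·|XY|·|YZ|·sin Y ≈ 56670.
Semiperimeter s = (545.67+701.91+242.32)/2 = 744.95.
Inradius = area/s = 56670/744.95 ≈ 76.072.

76.0725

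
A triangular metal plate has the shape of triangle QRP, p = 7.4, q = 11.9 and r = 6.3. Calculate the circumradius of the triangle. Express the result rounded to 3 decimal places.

6.897

By the law of cosines, cos Q = (r² + p² − q²) / (2·r·p) ≈ -0.50579, so ∠Q ≈ 120.38°.
Circumradius = q/(2 sin Q) ≈ 6.8973.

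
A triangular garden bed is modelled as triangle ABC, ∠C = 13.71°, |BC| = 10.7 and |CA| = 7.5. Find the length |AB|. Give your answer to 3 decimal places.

3.849

By the law of cosines, |AB|² = |BC|² + |CA|² − 2·|BC|·|CA|·cos C = 14.813, so |AB| ≈ 3.8488.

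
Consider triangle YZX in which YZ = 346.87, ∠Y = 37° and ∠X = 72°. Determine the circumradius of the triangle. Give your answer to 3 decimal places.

R ≈ 182.360

The third angle is ∠Z = 180° − ∠X − ∠Y = 71.00°.
Law of sines: ZX = YZ·sin Y/sin X ≈ 219.49.
Law of sines: XY = YZ·sin Z/sin X ≈ 344.85.
Circumradius = YZ/(2 sin X) ≈ 182.36.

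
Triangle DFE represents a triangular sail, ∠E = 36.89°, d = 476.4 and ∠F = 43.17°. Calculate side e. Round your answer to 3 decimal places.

The third angle is ∠D = 180° − ∠F − ∠E = 99.94°.
Law of sines: e = d·sin E/sin D ≈ 290.33.

290.332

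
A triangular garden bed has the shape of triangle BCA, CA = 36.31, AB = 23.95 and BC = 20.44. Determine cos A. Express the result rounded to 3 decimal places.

cos A ≈ 0.848

By the law of cosines, cos A = (CA² + AB² − BC²) / (2·CA·AB) ≈ 0.84762, so ∠A ≈ 32.05°.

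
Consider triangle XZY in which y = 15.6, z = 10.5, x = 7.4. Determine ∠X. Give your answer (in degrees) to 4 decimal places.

By the law of cosines, cos X = (z² + y² − x²) / (2·z·y) ≈ 0.91224, so ∠X ≈ 24.18°.

24.1832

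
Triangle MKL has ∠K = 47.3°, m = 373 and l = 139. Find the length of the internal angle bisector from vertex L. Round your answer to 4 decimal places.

325.5193

By the law of cosines, k² = l² + m² − 2·l·m·cos K = 88129, so k ≈ 296.87.
Law of cosines again: cos L = (m² + k² − l²)/(2·m·k) ≈ 0.93893, so ∠L ≈ 20.13°.
The bisector from L has length 2·m·k·cos(∠L/2)/(m+k) ≈ 325.52.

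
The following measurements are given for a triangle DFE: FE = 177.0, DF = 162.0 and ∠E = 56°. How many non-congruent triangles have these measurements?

FE·sin E = 177.0·sin(56°) ≈ 146.7.
Since FE sin E < DF < FE (146.7 < 162.0 < 177.0), two triangles exist.

2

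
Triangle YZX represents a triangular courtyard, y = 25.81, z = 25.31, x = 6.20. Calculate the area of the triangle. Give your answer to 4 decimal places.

area ≈ 78.3949

Semiperimeter s = (25.81 + 25.31 + 6.2)/2 = 28.66.
Heron's formula: area = √(28.66·2.85·3.35·22.46) ≈ 78.395.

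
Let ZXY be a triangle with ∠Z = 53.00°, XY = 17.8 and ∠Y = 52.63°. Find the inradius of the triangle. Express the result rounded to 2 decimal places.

The third angle is ∠X = 180° − ∠Y − ∠Z = 74.37°.
Law of sines: YZ = XY·sin X/sin Z ≈ 21.464.
Law of sines: ZX = XY·sin Y/sin Z ≈ 17.713.
Area = ½·XY·YZ·sin Y ≈ 151.82.
Semiperimeter s = (17.8+21.464+17.713)/2 = 28.488.
Inradius = area/s = 151.82/28.488 ≈ 5.3291.

5.33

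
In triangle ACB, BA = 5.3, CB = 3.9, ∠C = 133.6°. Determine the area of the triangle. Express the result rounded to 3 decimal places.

area ≈ 2.535

Law of sines: sin A = CB·sin C/BA ≈ 0.53288.
Since BA ≥ CB, only the acute value applies: ∠A ≈ 32.20°.
Then ∠B = 180° − ∠C − ∠A ≈ 14.20°.
Law of sines gives AC = BA·sin B/sin C ≈ 1.7953.
Area = ½·BA·CB·sin B ≈ 2.5352.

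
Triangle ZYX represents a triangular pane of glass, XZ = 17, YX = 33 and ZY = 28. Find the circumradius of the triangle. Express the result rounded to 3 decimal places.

By the law of cosines, cos Z = (XZ² + ZY² − YX²) / (2·XZ·ZY) ≈ -0.01681, so ∠Z ≈ 90.96°.
Circumradius = YX/(2 sin Z) ≈ 16.502.

16.502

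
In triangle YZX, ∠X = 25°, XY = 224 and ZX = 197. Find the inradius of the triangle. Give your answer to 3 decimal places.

36.152

By the law of cosines, YZ² = ZX² + XY² − 2·ZX·XY·cos X = 8997.9, so YZ ≈ 94.857.
Area = ½·ZX·XY·sin X ≈ 9324.6.
Semiperimeter s = (197+224+94.857)/2 = 257.93.
Inradius = area/s = 9324.6/257.93 ≈ 36.152.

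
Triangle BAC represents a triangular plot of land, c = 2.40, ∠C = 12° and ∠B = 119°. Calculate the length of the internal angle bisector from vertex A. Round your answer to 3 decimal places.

The third angle is ∠A = 180° − ∠C − ∠B = 49.00°.
Law of sines: b = c·sin B/sin C ≈ 10.096.
Law of sines: a = c·sin A/sin C ≈ 8.7119.
The bisector from A has length 2·c·b·cos(∠A/2)/(c+b) ≈ 3.5289.

t_A ≈ 3.529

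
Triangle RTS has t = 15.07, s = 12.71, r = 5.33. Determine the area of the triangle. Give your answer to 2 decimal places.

Semiperimeter p = (5.33 + 15.07 + 12.71)/2 = 16.555.
Heron's formula: area = √(16.555·11.225·1.485·3.845) ≈ 32.574.

32.57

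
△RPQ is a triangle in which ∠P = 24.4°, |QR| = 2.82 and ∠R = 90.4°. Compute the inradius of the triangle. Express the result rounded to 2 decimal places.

The third angle is ∠Q = 180° − ∠R − ∠P = 65.20°.
Law of sines: |PQ| = |QR|·sin R/sin P ≈ 6.8262.
Law of sines: |RP| = |QR|·sin Q/sin P ≈ 6.1968.
Area = ½·|QR|·|PQ|·sin Q ≈ 8.7373.
Semiperimeter s = (6.8262+2.82+6.1968)/2 = 7.9215.
Inradius = area/s = 8.7373/7.9215 ≈ 1.103.

1.10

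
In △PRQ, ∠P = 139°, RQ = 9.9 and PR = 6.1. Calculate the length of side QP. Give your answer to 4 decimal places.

Law of sines: sin Q = PR·sin P/RQ ≈ 0.40424.
Since RQ ≥ PR, only the acute value applies: ∠Q ≈ 23.84°.
Then ∠R = 180° − ∠P − ∠Q ≈ 17.16°.
Law of sines gives QP = RQ·sin R/sin P ≈ 4.4513.

4.4513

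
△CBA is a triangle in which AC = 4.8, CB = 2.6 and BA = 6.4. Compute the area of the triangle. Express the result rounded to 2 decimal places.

5.58

Semiperimeter s = (6.4 + 4.8 + 2.6)/2 = 6.9.
Heron's formula: area = √(6.9·0.5·2.1·4.3) ≈ 5.5815.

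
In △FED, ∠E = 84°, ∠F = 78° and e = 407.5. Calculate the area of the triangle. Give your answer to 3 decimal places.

The third angle is ∠D = 180° − ∠F − ∠E = 18.00°.
Law of sines: f = e·sin F/sin E ≈ 400.79.
Law of sines: d = e·sin D/sin E ≈ 126.62.
Area = ½·e·f·sin D ≈ 25235.

25234.671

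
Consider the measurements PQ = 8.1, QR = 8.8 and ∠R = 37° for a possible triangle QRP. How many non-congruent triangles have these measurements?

2

QR·sin R = 8.8·sin(37°) ≈ 5.296.
Since QR sin R < PQ < QR (5.296 < 8.1 < 8.8), two triangles exist.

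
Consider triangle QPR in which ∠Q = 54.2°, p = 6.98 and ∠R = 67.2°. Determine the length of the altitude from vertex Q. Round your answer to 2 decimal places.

The third angle is ∠P = 180° − ∠R − ∠Q = 58.60°.
Law of sines: q = p·sin Q/sin P ≈ 6.6326.
Law of sines: r = p·sin R/sin P ≈ 7.5386.
Area = ½·p·q·sin R ≈ 21.339.
The altitude from Q has length 2·area/q ≈ 6.4346.

h_Q ≈ 6.43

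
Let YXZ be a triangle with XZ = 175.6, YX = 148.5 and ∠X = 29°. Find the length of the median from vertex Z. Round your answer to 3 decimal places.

By the law of cosines, ZY² = YX² + XZ² − 2·YX·XZ·cos X = 7273.4, so ZY ≈ 85.284.
Median from Z: ½√(2·XZ² + 2·ZY² − YX²) ≈ 116.37.

m_Z ≈ 116.367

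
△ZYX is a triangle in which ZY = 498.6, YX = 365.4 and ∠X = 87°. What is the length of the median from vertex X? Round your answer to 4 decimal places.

Law of sines: sin Z = YX·sin X/ZY ≈ 0.73185.
Since ZY ≥ YX, only the acute value applies: ∠Z ≈ 47.04°.
Then ∠Y = 180° − ∠X − ∠Z ≈ 45.96°.
Law of sines gives XZ = ZY·sin Y/sin X ≈ 358.9.
Median from X: ½√(2·YX² + 2·XZ² − ZY²) ≈ 262.71.

m_X ≈ 262.7052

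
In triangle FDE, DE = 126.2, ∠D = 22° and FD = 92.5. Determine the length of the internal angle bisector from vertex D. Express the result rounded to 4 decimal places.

t_D ≈ 104.7922

By the law of cosines, EF² = FD² + DE² − 2·FD·DE·cos D = 2835.7, so EF ≈ 53.252.
The bisector from D has length 2·FD·DE·cos(∠D/2)/(FD+DE) ≈ 104.79.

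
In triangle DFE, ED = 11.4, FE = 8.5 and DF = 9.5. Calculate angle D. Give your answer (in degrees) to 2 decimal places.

46.91

By the law of cosines, cos D = (ED² + DF² − FE²) / (2·ED·DF) ≈ 0.68310, so ∠D ≈ 46.91°.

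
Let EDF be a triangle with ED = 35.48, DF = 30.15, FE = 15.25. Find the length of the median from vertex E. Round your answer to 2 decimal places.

Median from E: ½√(2·FE² + 2·ED² − DF²) ≈ 22.769.

22.77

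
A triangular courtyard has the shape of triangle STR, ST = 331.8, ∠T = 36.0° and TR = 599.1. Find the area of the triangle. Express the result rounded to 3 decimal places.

area ≈ 58420.382

Area = ½·ST·TR·sin T ≈ 58420.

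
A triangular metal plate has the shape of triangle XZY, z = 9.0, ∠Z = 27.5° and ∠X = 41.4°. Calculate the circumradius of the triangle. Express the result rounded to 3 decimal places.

9.746

The third angle is ∠Y = 180° − ∠X − ∠Z = 111.10°.
Law of sines: x = z·sin X/sin Z ≈ 12.89.
Law of sines: y = z·sin Y/sin Z ≈ 18.184.
Circumradius = z/(2 sin Z) ≈ 9.7456.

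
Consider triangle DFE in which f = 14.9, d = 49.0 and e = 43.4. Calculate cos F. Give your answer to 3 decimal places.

By the law of cosines, cos F = (e² + d² − f²) / (2·e·d) ≈ 0.95517, so ∠F ≈ 17.22°.

0.955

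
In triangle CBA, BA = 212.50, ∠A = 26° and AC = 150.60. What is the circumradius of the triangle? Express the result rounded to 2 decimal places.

115.81

By the law of cosines, CB² = BA² + AC² − 2·BA·AC·cos A = 10309, so CB ≈ 101.53.
Area = ½·BA·AC·sin A ≈ 7014.5.
Circumradius = CB/(2 sin A) ≈ 115.81.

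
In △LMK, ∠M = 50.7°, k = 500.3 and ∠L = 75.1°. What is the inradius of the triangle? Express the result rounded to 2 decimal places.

The third angle is ∠K = 180° − ∠L − ∠M = 54.20°.
Law of sines: l = k·sin L/sin K ≈ 596.1.
Law of sines: m = k·sin M/sin K ≈ 477.34.
Area = ½·k·l·sin M ≈ 1.1539e+05.
Semiperimeter s = (596.1+477.34+500.3)/2 = 786.87.
Inradius = area/s = 1.1539e+05/786.87 ≈ 146.65.

r ≈ 146.65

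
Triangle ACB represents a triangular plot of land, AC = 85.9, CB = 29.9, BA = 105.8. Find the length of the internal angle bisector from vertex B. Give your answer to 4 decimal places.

By the law of cosines, cos B = (CB² + BA² − AC²) / (2·CB·BA) ≈ 0.74426, so ∠B ≈ 41.90°.
The bisector from B has length 2·CB·BA·cos(∠B/2)/(CB+BA) ≈ 43.541.

43.5410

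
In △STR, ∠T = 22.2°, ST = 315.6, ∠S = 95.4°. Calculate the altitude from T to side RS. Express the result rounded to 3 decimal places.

h_T ≈ 314.199

The third angle is ∠R = 180° − ∠S − ∠T = 62.40°.
Law of sines: TR = ST·sin S/sin R ≈ 354.55.
Law of sines: RS = ST·sin T/sin R ≈ 134.56.
Area = ½·ST·TR·sin T ≈ 21139.
The altitude from T has length 2·area/RS ≈ 314.2.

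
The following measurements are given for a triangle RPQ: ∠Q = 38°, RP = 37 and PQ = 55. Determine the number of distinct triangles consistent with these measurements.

PQ·sin Q = 55·sin(38°) ≈ 33.86.
Since PQ sin Q < RP < PQ (33.86 < 37 < 55), two triangles exist.

2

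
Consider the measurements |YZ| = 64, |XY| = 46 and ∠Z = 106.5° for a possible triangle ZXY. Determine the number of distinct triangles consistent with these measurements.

0

|YZ|·sin Z = 64·sin(106.5°) ≈ 61.36.
Since ∠Z is not acute, a triangle exists only if |XY| > |YZ|; here |XY| ≤ |YZ|, so there is no triangle.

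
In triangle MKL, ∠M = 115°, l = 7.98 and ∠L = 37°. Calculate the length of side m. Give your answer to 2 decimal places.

The third angle is ∠K = 180° − ∠L − ∠M = 28.00°.
Law of sines: m = l·sin M/sin L ≈ 12.018.

12.02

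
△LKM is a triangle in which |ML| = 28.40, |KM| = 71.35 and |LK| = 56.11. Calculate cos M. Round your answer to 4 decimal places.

cos M ≈ 0.6783

By the law of cosines, cos M = (|KM|² + |ML|² − |LK|²) / (2·|KM|·|ML|) ≈ 0.67833, so ∠M ≈ 47.29°.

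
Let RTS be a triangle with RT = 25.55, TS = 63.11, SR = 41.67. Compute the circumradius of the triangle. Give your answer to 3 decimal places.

By the law of cosines, cos R = (SR² + RT² − TS²) / (2·SR·RT) ≈ -0.74844, so ∠R ≈ 138.46°.
Circumradius = TS/(2 sin R) ≈ 47.58.

47.580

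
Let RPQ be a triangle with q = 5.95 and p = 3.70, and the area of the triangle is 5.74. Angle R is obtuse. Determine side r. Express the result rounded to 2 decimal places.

From area = ½·p·q·sin R, we get sin R = 2·area/(p·q) ≈ 0.52146.
Taking the obtuse solution, ∠R ≈ 148.57°.
Law of cosines then gives r ≈ 9.3093.

9.31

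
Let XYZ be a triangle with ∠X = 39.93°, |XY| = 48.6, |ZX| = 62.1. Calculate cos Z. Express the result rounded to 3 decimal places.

By the law of cosines, |YZ|² = |ZX|² + |XY|² − 2·|ZX|·|XY|·cos X = 1589.7, so |YZ| ≈ 39.871.
Law of cosines again: cos Z = (|YZ|² + |ZX|² − |XY|²)/(2·|YZ|·|ZX|) ≈ 0.62281, so ∠Z ≈ 51.48°.

0.623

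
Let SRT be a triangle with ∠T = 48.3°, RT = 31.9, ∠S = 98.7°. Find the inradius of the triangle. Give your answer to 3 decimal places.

5.690

The third angle is ∠R = 180° − ∠T − ∠S = 33.00°.
Law of sines: TS = RT·sin R/sin S ≈ 17.576.
Law of sines: SR = RT·sin T/sin S ≈ 24.095.
Area = ½·RT·TS·sin T ≈ 209.31.
Semiperimeter s = (31.9+17.576+24.095)/2 = 36.786.
Inradius = area/s = 209.31/36.786 ≈ 5.6901.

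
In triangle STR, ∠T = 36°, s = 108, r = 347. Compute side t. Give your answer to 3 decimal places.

267.274

By the law of cosines, t² = r² + s² − 2·r·s·cos T = 71436, so t ≈ 267.27.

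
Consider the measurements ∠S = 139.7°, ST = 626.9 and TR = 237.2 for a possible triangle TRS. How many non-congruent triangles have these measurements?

0

ST·sin S = 626.9·sin(139.7°) ≈ 405.5.
Since ∠S is not acute, a triangle exists only if TR > ST; here TR ≤ ST, so there is no triangle.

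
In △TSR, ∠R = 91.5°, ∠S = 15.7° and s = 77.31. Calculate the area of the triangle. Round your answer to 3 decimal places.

The third angle is ∠T = 180° − ∠S − ∠R = 72.80°.
Law of sines: t = s·sin T/sin S ≈ 272.92.
Law of sines: r = s·sin R/sin S ≈ 285.6.
Area = ½·s·t·sin R ≈ 10546.

area ≈ 10546.150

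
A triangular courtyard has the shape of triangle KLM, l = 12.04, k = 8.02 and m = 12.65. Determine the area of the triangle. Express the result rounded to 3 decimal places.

46.683

Semiperimeter s = (8.02 + 12.04 + 12.65)/2 = 16.355.
Heron's formula: area = √(16.355·8.335·4.315·3.705) ≈ 46.683.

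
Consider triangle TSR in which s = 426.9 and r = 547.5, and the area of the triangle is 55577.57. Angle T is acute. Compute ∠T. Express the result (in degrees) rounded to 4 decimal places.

From area = ½·s·r·sin T, we get sin T = 2·area/(s·r) ≈ 0.47558.
Taking the acute solution, ∠T ≈ 28.40°.

∠T ≈ 28.3968°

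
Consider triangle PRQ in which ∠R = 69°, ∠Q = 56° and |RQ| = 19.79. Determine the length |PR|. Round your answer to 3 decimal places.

The third angle is ∠P = 180° − ∠R − ∠Q = 55.00°.
Law of sines: |PR| = |RQ|·sin Q/sin P ≈ 20.029.

20.029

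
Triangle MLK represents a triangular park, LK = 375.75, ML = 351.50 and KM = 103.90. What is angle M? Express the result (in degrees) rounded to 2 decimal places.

∠M ≈ 95.37°

By the law of cosines, cos M = (KM² + ML² − LK²) / (2·KM·ML) ≈ -0.09365, so ∠M ≈ 95.37°.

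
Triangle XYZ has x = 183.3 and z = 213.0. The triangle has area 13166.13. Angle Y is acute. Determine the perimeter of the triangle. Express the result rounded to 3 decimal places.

From area = ½·z·x·sin Y, we get sin Y = 2·area/(z·x) ≈ 0.67444.
Taking the acute solution, ∠Y ≈ 42.41°.
Law of cosines then gives y ≈ 146.
Perimeter = 183.3 + 146 + 213 = 542.3.

perimeter ≈ 542.297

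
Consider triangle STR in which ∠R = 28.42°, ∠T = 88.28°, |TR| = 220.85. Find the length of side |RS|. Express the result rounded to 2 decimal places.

247.10

The third angle is ∠S = 180° − ∠T − ∠R = 63.30°.
Law of sines: |RS| = |TR|·sin T/sin S ≈ 247.1.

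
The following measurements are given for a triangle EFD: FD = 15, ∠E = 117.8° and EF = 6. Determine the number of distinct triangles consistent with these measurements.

1

EF·sin E = 6·sin(117.8°) ≈ 5.307.
Since ∠E is not acute, a triangle exists only if FD > EF; here FD > EF, so there is exactly one triangle.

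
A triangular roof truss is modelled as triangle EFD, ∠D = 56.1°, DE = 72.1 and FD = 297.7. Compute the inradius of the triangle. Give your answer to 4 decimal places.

By the law of cosines, EF² = FD² + DE² − 2·FD·DE·cos D = 69881, so EF ≈ 264.35.
Area = ½·FD·DE·sin D ≈ 8907.8.
Semiperimeter s = (297.7+72.1+264.35)/2 = 317.07.
Inradius = area/s = 8907.8/317.07 ≈ 28.094.

r ≈ 28.0936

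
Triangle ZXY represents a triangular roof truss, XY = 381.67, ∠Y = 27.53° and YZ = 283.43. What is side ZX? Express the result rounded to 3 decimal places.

184.795

By the law of cosines, ZX² = XY² + YZ² − 2·XY·YZ·cos Y = 34149, so ZX ≈ 184.79.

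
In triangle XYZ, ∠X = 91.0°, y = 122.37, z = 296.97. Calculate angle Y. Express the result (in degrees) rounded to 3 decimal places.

By the law of cosines, x² = y² + z² − 2·y·z·cos X = 1.0443e+05, so x ≈ 323.16.
Law of cosines again: cos Y = (z² + x² − y²)/(2·z·x) ≈ 0.92556, so ∠Y ≈ 22.25°.

∠Y ≈ 22.247°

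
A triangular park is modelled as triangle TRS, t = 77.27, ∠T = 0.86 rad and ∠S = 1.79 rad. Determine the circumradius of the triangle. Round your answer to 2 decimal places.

50.98

The third angle is ∠R = π − ∠S − ∠T = 0.492 rad.
Law of sines: r = t·sin R/sin T ≈ 48.128.
Law of sines: s = t·sin S/sin T ≈ 99.521.
Circumradius = t/(2 sin T) ≈ 50.98.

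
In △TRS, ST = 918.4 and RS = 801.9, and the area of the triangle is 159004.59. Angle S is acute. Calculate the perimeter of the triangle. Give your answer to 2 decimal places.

From area = ½·RS·ST·sin S, we get sin S = 2·area/(RS·ST) ≈ 0.43180.
Taking the acute solution, ∠S ≈ 25.58°.
Law of cosines then gives TR ≈ 397.45.
Perimeter = 801.9 + 918.4 + 397.45 = 2117.8.

2117.75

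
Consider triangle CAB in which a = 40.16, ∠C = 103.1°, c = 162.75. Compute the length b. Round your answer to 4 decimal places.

148.8774

Law of sines: sin A = a·sin C/c ≈ 0.24034.
Since c ≥ a, only the acute value applies: ∠A ≈ 13.91°.
Then ∠B = 180° − ∠C − ∠A ≈ 62.99°.
Law of sines gives b = c·sin B/sin C ≈ 148.88.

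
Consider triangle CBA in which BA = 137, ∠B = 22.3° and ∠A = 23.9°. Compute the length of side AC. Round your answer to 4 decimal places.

72.0260

The third angle is ∠C = 180° − ∠B − ∠A = 133.80°.
Law of sines: AC = BA·sin B/sin C ≈ 72.026.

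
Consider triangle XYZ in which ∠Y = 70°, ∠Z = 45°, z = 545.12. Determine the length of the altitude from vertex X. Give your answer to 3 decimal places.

h_X ≈ 512.245

The third angle is ∠X = 180° − ∠Y − ∠Z = 65.00°.
Law of sines: x = z·sin X/sin Z ≈ 698.69.
Law of sines: y = z·sin Y/sin Z ≈ 724.42.
Area = ½·z·x·sin Y ≈ 1.7895e+05.
The altitude from X has length 2·area/x ≈ 512.25.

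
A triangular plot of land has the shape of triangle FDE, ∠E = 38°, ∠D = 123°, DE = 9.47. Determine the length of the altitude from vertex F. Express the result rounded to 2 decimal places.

The third angle is ∠F = 180° − ∠D − ∠E = 19.00°.
Law of sines: EF = DE·sin D/sin F ≈ 24.395.
Law of sines: FD = DE·sin E/sin F ≈ 17.908.
Area = ½·DE·EF·sin E ≈ 71.115.
The altitude from F has length 2·area/DE ≈ 15.019.

h_F ≈ 15.02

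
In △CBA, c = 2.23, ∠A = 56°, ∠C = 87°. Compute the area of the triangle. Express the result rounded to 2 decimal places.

The third angle is ∠B = 180° − ∠A − ∠C = 37.00°.
Law of sines: b = c·sin B/sin C ≈ 1.3439.
Law of sines: a = c·sin A/sin C ≈ 1.8513.
Area = ½·c·b·sin A ≈ 1.2423.

area ≈ 1.24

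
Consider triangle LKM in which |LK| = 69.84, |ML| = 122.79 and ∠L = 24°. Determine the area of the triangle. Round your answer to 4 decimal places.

Area = ½·|ML|·|LK|·sin L ≈ 1744.

area ≈ 1744.0163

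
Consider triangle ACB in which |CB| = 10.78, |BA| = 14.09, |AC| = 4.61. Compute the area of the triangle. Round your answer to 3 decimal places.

Semiperimeter s = (10.78 + 14.09 + 4.61)/2 = 14.74.
Heron's formula: area = √(14.74·3.96·0.65·10.13) ≈ 19.605.

area ≈ 19.605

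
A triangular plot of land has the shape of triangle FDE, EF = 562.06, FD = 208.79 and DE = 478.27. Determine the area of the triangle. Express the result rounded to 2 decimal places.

Semiperimeter s = (478.27 + 562.06 + 208.79)/2 = 624.56.
Heron's formula: area = √(624.56·146.29·62.5·415.77) ≈ 48726.

48726.03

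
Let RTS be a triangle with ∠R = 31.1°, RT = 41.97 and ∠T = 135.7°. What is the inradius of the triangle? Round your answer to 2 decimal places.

The third angle is ∠S = 180° − ∠R − ∠T = 13.20°.
Law of sines: TS = RT·sin R/sin S ≈ 94.937.
Law of sines: SR = RT·sin T/sin S ≈ 128.37.
Area = ½·RT·TS·sin T ≈ 1391.4.
Semiperimeter s = (94.937+128.37+41.97)/2 = 132.64.
Inradius = area/s = 1391.4/132.64 ≈ 10.49.

r ≈ 10.49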